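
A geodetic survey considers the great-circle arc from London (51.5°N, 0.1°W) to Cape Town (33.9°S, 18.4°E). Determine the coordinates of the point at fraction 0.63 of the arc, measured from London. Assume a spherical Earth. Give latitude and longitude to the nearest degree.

≈ 2°S, 12°E

From cos δ = sin φ₁ sin φ₂ + cos φ₁ cos φ₂ cos Δλ, the central angle is δ ≈ 1.517 rad (86.9°).
Interpolate at f = 0.63 with slerp weights a = sin((1−f)δ)/sin δ ≈ 0.533, b = sin(fδ)/sin δ ≈ 0.818.
p = a·p₁ + b·p₂ ≈ (0.976, 0.214, -0.039); φ = arcsin(p_z) ≈ -2.24°, λ = atan2(p_y, p_x) ≈ 12.35°.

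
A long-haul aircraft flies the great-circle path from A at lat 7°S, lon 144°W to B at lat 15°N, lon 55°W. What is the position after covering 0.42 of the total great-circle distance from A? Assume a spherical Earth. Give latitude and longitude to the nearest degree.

≈ lat 4°N, lon 107°W

From cos δ = sin φ₁ sin φ₂ + cos φ₁ cos φ₂ cos Δλ, the central angle is δ ≈ 1.586 rad (90.8°).
Interpolate at f = 0.42 with slerp weights a = sin((1−f)δ)/sin δ ≈ 0.795, b = sin(fδ)/sin δ ≈ 0.618.
p = a·p₁ + b·p₂ ≈ (-0.296, -0.953, 0.063); φ = arcsin(p_z) ≈ 3.61°, λ = atan2(p_y, p_x) ≈ -107.28°.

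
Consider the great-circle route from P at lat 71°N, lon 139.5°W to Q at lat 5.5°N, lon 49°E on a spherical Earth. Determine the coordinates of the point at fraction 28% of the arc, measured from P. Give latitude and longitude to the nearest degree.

≈ lat 79°N, lon 64°E

From cos δ = sin φ₁ sin φ₂ + cos φ₁ cos φ₂ cos Δλ, the central angle is δ ≈ 1.803 rad (103.3°).
Interpolate at f = 0.28 with slerp weights a = sin((1−f)δ)/sin δ ≈ 0.990, b = sin(fδ)/sin δ ≈ 0.497.
p = a·p₁ + b·p₂ ≈ (0.080, 0.164, 0.983); φ = arcsin(p_z) ≈ 79.49°, λ = atan2(p_y, p_x) ≈ 64.14°.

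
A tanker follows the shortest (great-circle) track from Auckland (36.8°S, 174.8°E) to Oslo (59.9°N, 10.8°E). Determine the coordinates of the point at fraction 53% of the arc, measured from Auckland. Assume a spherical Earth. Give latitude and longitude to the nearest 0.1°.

Write both endpoints as unit vectors p₁, p₂ with components (cos φ cos λ, cos φ sin λ, sin φ).
The central angle between the endpoints is δ = arccos(p₁·p₂) ≈ 2.700 rad (154.7°).
Interpolate at f = 0.53 with slerp weights a = sin((1−f)δ)/sin δ ≈ 2.236, b = sin(fδ)/sin δ ≈ 2.319.
p = a·p₁ + b·p₂ ≈ (-0.641, 0.380, 0.667); φ = arcsin(p_z) ≈ 41.83°, λ = atan2(p_y, p_x) ≈ 149.32°.

≈ (41.8°N, 149.3°E)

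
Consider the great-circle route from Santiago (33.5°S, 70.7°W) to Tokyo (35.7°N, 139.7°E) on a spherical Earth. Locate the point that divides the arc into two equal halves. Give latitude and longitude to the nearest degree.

Write both endpoints as unit vectors p₁, p₂ with components (cos φ cos λ, cos φ sin λ, sin φ).
The central angle between the endpoints is δ = arccos(p₁·p₂) ≈ 2.705 rad (155.0°).
Interpolate at f = 1/2 with slerp weights a = sin((1−f)δ)/sin δ ≈ 2.308, b = sin(fδ)/sin δ ≈ 2.308.
p = a·p₁ + b·p₂ ≈ (-0.793, -0.604, 0.073); φ = arcsin(p_z) ≈ 4.18°, λ = atan2(p_y, p_x) ≈ -142.71°.

≈ (4°N, 143°W)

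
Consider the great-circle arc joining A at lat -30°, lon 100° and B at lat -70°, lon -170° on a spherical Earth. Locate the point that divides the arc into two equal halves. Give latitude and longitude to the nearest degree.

≈ lat -57°, lon 122°

Convert each endpoint to a unit vector on the sphere (x = cos φ cos λ, y = cos φ sin λ, z = sin φ).
The central angle between the endpoints is δ = arccos(p₁·p₂) ≈ 1.082 rad (62.0°).
Interpolate at f = 1/2 with slerp weights a = sin((1−f)δ)/sin δ ≈ 0.583, b = sin(fδ)/sin δ ≈ 0.583.
p = a·p₁ + b·p₂ ≈ (-0.284, 0.463, -0.840); φ = arcsin(p_z) ≈ -57.11°, λ = atan2(p_y, p_x) ≈ 121.55°.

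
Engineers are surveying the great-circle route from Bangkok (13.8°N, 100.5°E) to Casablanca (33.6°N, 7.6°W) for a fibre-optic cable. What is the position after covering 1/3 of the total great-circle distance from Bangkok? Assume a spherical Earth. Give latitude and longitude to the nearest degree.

≈ 31°N, 71°E

Convert each endpoint to a unit vector on the sphere (x = cos φ cos λ, y = cos φ sin λ, z = sin φ).
The central angle between the endpoints is δ = arccos(p₁·p₂) ≈ 1.690 rad (96.9°).
Interpolate at f = 1/3 with slerp weights a = sin((1−f)δ)/sin δ ≈ 0.910, b = sin(fδ)/sin δ ≈ 0.538.
p = a·p₁ + b·p₂ ≈ (0.283, 0.809, 0.515); φ = arcsin(p_z) ≈ 30.98°, λ = atan2(p_y, p_x) ≈ 70.72°.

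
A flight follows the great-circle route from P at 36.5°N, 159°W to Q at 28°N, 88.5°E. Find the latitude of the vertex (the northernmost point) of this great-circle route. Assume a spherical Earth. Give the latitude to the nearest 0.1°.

≈ 49.0°N

The great circle lies in the plane with unit normal n̂ = (p₁ × p₂)/|p₁ × p₂|.
Here n̂_z ≈ -0.656; the vertex latitude is φ_max = arccos|n̂_z| ≈ 49.0°.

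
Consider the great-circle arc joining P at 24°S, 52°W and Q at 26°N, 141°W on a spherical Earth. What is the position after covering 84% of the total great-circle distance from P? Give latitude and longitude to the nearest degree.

Write both endpoints as unit vectors p₁, p₂ with components (cos φ cos λ, cos φ sin λ, sin φ).
The central angle between the endpoints is δ = arccos(p₁·p₂) ≈ 1.736 rad (99.4°).
Interpolate at f = 0.84 with slerp weights a = sin((1−f)δ)/sin δ ≈ 0.278, b = sin(fδ)/sin δ ≈ 1.007.
p = a·p₁ + b·p₂ ≈ (-0.547, -0.770, 0.329); φ = arcsin(p_z) ≈ 19.18°, λ = atan2(p_y, p_x) ≈ -125.41°.

≈ 19°N, 125°W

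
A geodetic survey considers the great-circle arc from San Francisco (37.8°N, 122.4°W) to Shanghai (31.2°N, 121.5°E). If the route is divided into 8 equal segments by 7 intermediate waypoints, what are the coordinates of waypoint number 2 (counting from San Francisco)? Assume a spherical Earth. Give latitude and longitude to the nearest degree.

Convert each endpoint to a unit vector on the sphere (x = cos φ cos λ, y = cos φ sin λ, z = sin φ).
The central angle between the endpoints is δ = arccos(p₁·p₂) ≈ 1.551 rad (88.8°).
Interpolate at f = 2/8 with slerp weights a = sin((1−f)δ)/sin δ ≈ 0.918, b = sin(fδ)/sin δ ≈ 0.378.
p = a·p₁ + b·p₂ ≈ (-0.558, -0.337, 0.759); φ = arcsin(p_z) ≈ 49.34°, λ = atan2(p_y, p_x) ≈ -148.87°.

≈ 49°N, 149°W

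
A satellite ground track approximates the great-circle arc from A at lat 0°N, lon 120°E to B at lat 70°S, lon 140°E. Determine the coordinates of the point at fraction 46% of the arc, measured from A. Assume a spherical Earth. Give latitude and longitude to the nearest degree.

Convert each endpoint to a unit vector on the sphere (x = cos φ cos λ, y = cos φ sin λ, z = sin φ).
The central angle between the endpoints is δ = arccos(p₁·p₂) ≈ 1.244 rad (71.3°).
Interpolate at f = 0.46 with slerp weights a = sin((1−f)δ)/sin δ ≈ 0.657, b = sin(fδ)/sin δ ≈ 0.572.
p = a·p₁ + b·p₂ ≈ (-0.478, 0.695, -0.537); φ = arcsin(p_z) ≈ -32.49°, λ = atan2(p_y, p_x) ≈ 124.55°.

≈ lat 32°S, lon 125°E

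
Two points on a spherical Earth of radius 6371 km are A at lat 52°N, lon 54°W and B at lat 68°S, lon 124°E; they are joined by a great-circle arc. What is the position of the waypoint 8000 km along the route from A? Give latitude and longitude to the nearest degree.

Convert each endpoint to a unit vector on the sphere (x = cos φ cos λ, y = cos φ sin λ, z = sin φ).
The central angle between the endpoints is δ = arccos(p₁·p₂) ≈ 2.862 rad (164.0°). The total great-circle distance is δ·R ≈ 2.862 × 6371 ≈ 18233 km, so the target fraction is f = 8000/18233 ≈ 0.439.
Interpolate at f ≈ 0.439 with slerp weights a = sin((1−f)δ)/sin δ ≈ 3.619, b = sin(fδ)/sin δ ≈ 3.443.
p = a·p₁ + b·p₂ ≈ (0.588, -0.733, -0.340); φ = arcsin(p_z) ≈ -19.91°, λ = atan2(p_y, p_x) ≈ -51.26°.

≈ lat 20°S, lon 51°W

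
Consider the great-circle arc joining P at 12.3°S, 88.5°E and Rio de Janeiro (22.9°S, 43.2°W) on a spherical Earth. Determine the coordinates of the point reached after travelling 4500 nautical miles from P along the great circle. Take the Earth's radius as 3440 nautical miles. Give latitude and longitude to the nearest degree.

≈ 38°S, 8°E

Convert each endpoint to a unit vector on the sphere (x = cos φ cos λ, y = cos φ sin λ, z = sin φ).
The central angle between the endpoints is δ = arccos(p₁·p₂) ≈ 2.113 rad (121.1°). The total great-circle distance is δ·R ≈ 2.113 × 3440 ≈ 7268 nmi, so the target fraction is f = 4500/7268 ≈ 0.619.
Interpolate at f ≈ 0.619 with slerp weights a = sin((1−f)δ)/sin δ ≈ 0.841, b = sin(fδ)/sin δ ≈ 1.127.
p = a·p₁ + b·p₂ ≈ (0.778, 0.111, -0.618); φ = arcsin(p_z) ≈ -38.16°, λ = atan2(p_y, p_x) ≈ 8.09°.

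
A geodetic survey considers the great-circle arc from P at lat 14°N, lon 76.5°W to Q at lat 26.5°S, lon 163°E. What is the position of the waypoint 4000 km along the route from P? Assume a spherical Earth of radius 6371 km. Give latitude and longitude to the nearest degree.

Write both endpoints as unit vectors p₁, p₂ with components (cos φ cos λ, cos φ sin λ, sin φ).
The central angle between the endpoints is δ = arccos(p₁·p₂) ≈ 2.152 rad (123.3°). The total great-circle distance is δ·R ≈ 2.152 × 6371 ≈ 13708 km, so the target fraction is f = 4000/13708 ≈ 0.292.
Interpolate at f ≈ 0.292 with slerp weights a = sin((1−f)δ)/sin δ ≈ 1.195, b = sin(fδ)/sin δ ≈ 0.703.
p = a·p₁ + b·p₂ ≈ (-0.331, -0.943, -0.024); φ = arcsin(p_z) ≈ -1.40°, λ = atan2(p_y, p_x) ≈ -109.32°.

≈ lat 1°S, lon 109°W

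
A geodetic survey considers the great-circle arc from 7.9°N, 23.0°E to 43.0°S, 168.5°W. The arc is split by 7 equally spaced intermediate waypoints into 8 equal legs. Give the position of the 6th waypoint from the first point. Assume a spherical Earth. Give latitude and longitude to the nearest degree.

≈ 73°S, 149°E

Convert each endpoint to a unit vector on the sphere (x = cos φ cos λ, y = cos φ sin λ, z = sin φ).
The central angle between the endpoints is δ = arccos(p₁·p₂) ≈ 2.504 rad (143.5°).
Interpolate at f = 6/8 with slerp weights a = sin((1−f)δ)/sin δ ≈ 0.984, b = sin(fδ)/sin δ ≈ 1.602.
p = a·p₁ + b·p₂ ≈ (-0.250, 0.148, -0.957); φ = arcsin(p_z) ≈ -73.12°, λ = atan2(p_y, p_x) ≈ 149.47°.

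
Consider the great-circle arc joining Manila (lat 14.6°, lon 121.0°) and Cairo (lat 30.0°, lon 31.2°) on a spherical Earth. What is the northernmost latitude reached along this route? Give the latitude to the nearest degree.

≈ 32°

The great circle lies in the plane with unit normal n̂ = (p₁ × p₂)/|p₁ × p₂|.
Here n̂_z ≈ -0.845; the vertex latitude is φ_max = arccos|n̂_z| ≈ 32.3°.
Check via Clairaut: cos φ_max = |cos φ₁| · sin C = cos(14.6°)·sin(60.8°) ≈ 0.845, again giving ≈ 32.3°.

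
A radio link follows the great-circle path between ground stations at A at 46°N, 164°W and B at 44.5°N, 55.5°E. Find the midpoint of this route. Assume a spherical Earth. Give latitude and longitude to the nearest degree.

≈ 71°N, 124°E

Convert each endpoint to a unit vector on the sphere (x = cos φ cos λ, y = cos φ sin λ, z = sin φ).
The central angle between the endpoints is δ = arccos(p₁·p₂) ≈ 1.449 rad (83.0°).
Interpolate at f = 1/2 with slerp weights a = sin((1−f)δ)/sin δ ≈ 0.668, b = sin(fδ)/sin δ ≈ 0.668.
p = a·p₁ + b·p₂ ≈ (-0.176, 0.265, 0.948); φ = arcsin(p_z) ≈ 71.47°, λ = atan2(p_y, p_x) ≈ 123.64°.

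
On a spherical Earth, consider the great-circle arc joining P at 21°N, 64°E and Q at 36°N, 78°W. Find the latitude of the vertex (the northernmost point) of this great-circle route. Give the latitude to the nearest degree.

≈ 60°N

The great circle lies in the plane with unit normal n̂ = (p₁ × p₂)/|p₁ × p₂|.
Here n̂_z ≈ -0.504; the vertex latitude is φ_max = arccos|n̂_z| ≈ 59.8°.
Check via Clairaut: cos φ_max = |cos φ₁| · sin C = cos(21.0°)·sin(32.7°) ≈ 0.504, again giving ≈ 59.8°.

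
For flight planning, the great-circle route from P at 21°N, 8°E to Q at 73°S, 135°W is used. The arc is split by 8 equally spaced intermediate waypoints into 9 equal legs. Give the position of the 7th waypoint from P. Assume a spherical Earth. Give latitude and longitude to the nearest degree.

Convert each endpoint to a unit vector on the sphere (x = cos φ cos λ, y = cos φ sin λ, z = sin φ).
The central angle between the endpoints is δ = arccos(p₁·p₂) ≈ 2.166 rad (124.1°).
Interpolate at f = 7/9 with slerp weights a = sin((1−f)δ)/sin δ ≈ 0.559, b = sin(fδ)/sin δ ≈ 1.200.
p = a·p₁ + b·p₂ ≈ (0.269, -0.175, -0.947); φ = arcsin(p_z) ≈ -71.28°, λ = atan2(p_y, p_x) ≈ -33.12°.

≈ 71°S, 33°W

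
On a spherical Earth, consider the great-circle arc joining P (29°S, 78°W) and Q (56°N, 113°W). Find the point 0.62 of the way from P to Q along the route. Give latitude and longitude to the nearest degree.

From cos δ = sin φ₁ sin φ₂ + cos φ₁ cos φ₂ cos Δλ, the central angle is δ ≈ 1.572 rad (90.1°).
Interpolate at f = 0.62 with slerp weights a = sin((1−f)δ)/sin δ ≈ 0.562, b = sin(fδ)/sin δ ≈ 0.828.
p = a·p₁ + b·p₂ ≈ (-0.079, -0.907, 0.413); φ = arcsin(p_z) ≈ 24.42°, λ = atan2(p_y, p_x) ≈ -94.95°.

≈ (24°N, 95°W)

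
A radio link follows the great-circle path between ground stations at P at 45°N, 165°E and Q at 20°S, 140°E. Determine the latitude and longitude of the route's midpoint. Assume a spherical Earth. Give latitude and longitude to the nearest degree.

Write both endpoints as unit vectors p₁, p₂ with components (cos φ cos λ, cos φ sin λ, sin φ).
The central angle between the endpoints is δ = arccos(p₁·p₂) ≈ 1.202 rad (68.9°).
Interpolate at f = 1/2 with slerp weights a = sin((1−f)δ)/sin δ ≈ 0.606, b = sin(fδ)/sin δ ≈ 0.606.
p = a·p₁ + b·p₂ ≈ (-0.850, 0.477, 0.221); φ = arcsin(p_z) ≈ 12.79°, λ = atan2(p_y, p_x) ≈ 150.71°.

≈ 13°N, 151°E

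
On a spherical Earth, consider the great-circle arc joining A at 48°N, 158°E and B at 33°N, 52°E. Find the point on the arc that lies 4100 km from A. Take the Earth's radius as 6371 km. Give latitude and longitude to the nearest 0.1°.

Convert each endpoint to a unit vector on the sphere (x = cos φ cos λ, y = cos φ sin λ, z = sin φ).
The central angle between the endpoints is δ = arccos(p₁·p₂) ≈ 1.318 rad (75.5°). The total great-circle distance is δ·R ≈ 1.318 × 6371 ≈ 8397 km, so the target fraction is f = 4100/8397 ≈ 0.488.
Interpolate at f ≈ 0.488 with slerp weights a = sin((1−f)δ)/sin δ ≈ 0.645, b = sin(fδ)/sin δ ≈ 0.620.
p = a·p₁ + b·p₂ ≈ (-0.080, 0.571, 0.817); φ = arcsin(p_z) ≈ 54.77°, λ = atan2(p_y, p_x) ≈ 97.99°.

≈ 54.8°N, 98.0°E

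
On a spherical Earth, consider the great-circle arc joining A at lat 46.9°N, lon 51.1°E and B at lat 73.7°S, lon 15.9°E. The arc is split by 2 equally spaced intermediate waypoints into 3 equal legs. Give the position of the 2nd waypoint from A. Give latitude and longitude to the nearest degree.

≈ lat 34°S, lon 38°E

Convert each endpoint to a unit vector on the sphere (x = cos φ cos λ, y = cos φ sin λ, z = sin φ).
The central angle between the endpoints is δ = arccos(p₁·p₂) ≈ 2.146 rad (123.0°).
Interpolate at f = 2/3 with slerp weights a = sin((1−f)δ)/sin δ ≈ 0.782, b = sin(fδ)/sin δ ≈ 1.180.
p = a·p₁ + b·p₂ ≈ (0.654, 0.506, -0.562); φ = arcsin(p_z) ≈ -34.19°, λ = atan2(p_y, p_x) ≈ 37.75°.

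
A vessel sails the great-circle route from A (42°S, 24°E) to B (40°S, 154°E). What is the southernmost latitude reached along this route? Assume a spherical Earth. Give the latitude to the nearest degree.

The great circle lies in the plane with unit normal n̂ = (p₁ × p₂)/|p₁ × p₂|.
Here n̂_z ≈ +0.437; the vertex latitude is φ_max = arccos|n̂_z| ≈ 64.1°.
Check via Clairaut: cos φ_max = |cos φ₁| · sin C = cos(42.0°)·sin(144.0°) ≈ 0.437, again giving ≈ 64.1°.

≈ 64°S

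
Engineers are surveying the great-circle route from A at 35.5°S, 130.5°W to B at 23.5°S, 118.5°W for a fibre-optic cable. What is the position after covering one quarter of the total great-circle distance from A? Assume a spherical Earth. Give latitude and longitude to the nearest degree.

≈ 33°S, 127°W

Write both endpoints as unit vectors p₁, p₂ with components (cos φ cos λ, cos φ sin λ, sin φ).
The central angle between the endpoints is δ = arccos(p₁·p₂) ≈ 0.277 rad (15.9°).
Interpolate at f = 1/4 with slerp weights a = sin((1−f)δ)/sin δ ≈ 0.754, b = sin(fδ)/sin δ ≈ 0.253.
p = a·p₁ + b·p₂ ≈ (-0.510, -0.671, -0.539); φ = arcsin(p_z) ≈ -32.61°, λ = atan2(p_y, p_x) ≈ -127.22°.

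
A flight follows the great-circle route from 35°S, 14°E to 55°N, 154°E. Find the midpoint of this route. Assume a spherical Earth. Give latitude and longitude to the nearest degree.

From cos δ = sin φ₁ sin φ₂ + cos φ₁ cos φ₂ cos Δλ, the central angle is δ ≈ 2.549 rad (146.1°).
Interpolate at f = 1/2 with slerp weights a = sin((1−f)δ)/sin δ ≈ 1.714, b = sin(fδ)/sin δ ≈ 1.714.
p = a·p₁ + b·p₂ ≈ (0.479, 0.771, 0.421); φ = arcsin(p_z) ≈ 24.89°, λ = atan2(p_y, p_x) ≈ 58.15°.

≈ 25°N, 58°E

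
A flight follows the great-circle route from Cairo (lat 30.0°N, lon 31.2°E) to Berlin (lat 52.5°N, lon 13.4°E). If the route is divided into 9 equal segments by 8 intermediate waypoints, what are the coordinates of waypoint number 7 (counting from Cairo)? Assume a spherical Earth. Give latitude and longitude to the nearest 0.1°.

≈ lat 47.8°N, lon 18.6°E

Write both endpoints as unit vectors p₁, p₂ with components (cos φ cos λ, cos φ sin λ, sin φ).
The central angle between the endpoints is δ = arccos(p₁·p₂) ≈ 0.454 rad (26.0°).
Interpolate at f = 7/9 with slerp weights a = sin((1−f)δ)/sin δ ≈ 0.230, b = sin(fδ)/sin δ ≈ 0.789.
p = a·p₁ + b·p₂ ≈ (0.637, 0.214, 0.740); φ = arcsin(p_z) ≈ 47.77°, λ = atan2(p_y, p_x) ≈ 18.59°.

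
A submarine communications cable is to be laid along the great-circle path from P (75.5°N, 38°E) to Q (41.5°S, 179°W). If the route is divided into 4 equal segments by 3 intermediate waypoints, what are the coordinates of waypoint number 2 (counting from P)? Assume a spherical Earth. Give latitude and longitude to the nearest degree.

Convert each endpoint to a unit vector on the sphere (x = cos φ cos λ, y = cos φ sin λ, z = sin φ).
The central angle between the endpoints is δ = arccos(p₁·p₂) ≈ 2.484 rad (142.3°).
Interpolate at f = 2/4 with slerp weights a = sin((1−f)δ)/sin δ ≈ 1.548, b = sin(fδ)/sin δ ≈ 1.548.
p = a·p₁ + b·p₂ ≈ (-0.854, 0.218, 0.473); φ = arcsin(p_z) ≈ 28.22°, λ = atan2(p_y, p_x) ≈ 165.65°.

≈ (28°N, 166°E)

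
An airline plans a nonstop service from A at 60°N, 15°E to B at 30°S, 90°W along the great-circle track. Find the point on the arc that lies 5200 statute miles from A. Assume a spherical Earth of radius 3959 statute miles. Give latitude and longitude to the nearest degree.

Write both endpoints as unit vectors p₁, p₂ with components (cos φ cos λ, cos φ sin λ, sin φ).
The central angle between the endpoints is δ = arccos(p₁·p₂) ≈ 2.147 rad (123.0°). The total great-circle distance is δ·R ≈ 2.147 × 3959 ≈ 8501 mi, so the target fraction is f = 5200/8501 ≈ 0.612.
Interpolate at f ≈ 0.612 with slerp weights a = sin((1−f)δ)/sin δ ≈ 0.883, b = sin(fδ)/sin δ ≈ 1.153.
p = a·p₁ + b·p₂ ≈ (0.427, -0.885, 0.188); φ = arcsin(p_z) ≈ 10.85°, λ = atan2(p_y, p_x) ≈ -64.26°.

≈ 11°N, 64°W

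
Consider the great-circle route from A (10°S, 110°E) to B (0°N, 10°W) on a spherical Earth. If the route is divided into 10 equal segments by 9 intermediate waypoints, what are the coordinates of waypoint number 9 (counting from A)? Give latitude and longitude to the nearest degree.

Convert each endpoint to a unit vector on the sphere (x = cos φ cos λ, y = cos φ sin λ, z = sin φ).
The central angle between the endpoints is δ = arccos(p₁·p₂) ≈ 2.086 rad (119.5°).
Interpolate at f = 9/10 with slerp weights a = sin((1−f)δ)/sin δ ≈ 0.238, b = sin(fδ)/sin δ ≈ 1.095.
p = a·p₁ + b·p₂ ≈ (0.999, 0.030, -0.041); φ = arcsin(p_z) ≈ -2.37°, λ = atan2(p_y, p_x) ≈ 1.72°.

≈ (2°S, 2°E)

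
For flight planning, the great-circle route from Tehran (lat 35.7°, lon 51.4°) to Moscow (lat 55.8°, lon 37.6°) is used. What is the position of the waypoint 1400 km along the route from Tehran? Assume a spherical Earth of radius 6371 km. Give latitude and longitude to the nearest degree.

≈ lat 47°, lon 45°

Write both endpoints as unit vectors p₁, p₂ with components (cos φ cos λ, cos φ sin λ, sin φ).
The central angle between the endpoints is δ = arccos(p₁·p₂) ≈ 0.387 rad (22.2°). The total great-circle distance is δ·R ≈ 0.387 × 6371 ≈ 2468 km, so the target fraction is f = 1400/2468 ≈ 0.567.
Interpolate at f ≈ 0.567 with slerp weights a = sin((1−f)δ)/sin δ ≈ 0.442, b = sin(fδ)/sin δ ≈ 0.577.
p = a·p₁ + b·p₂ ≈ (0.481, 0.478, 0.735); φ = arcsin(p_z) ≈ 47.31°, λ = atan2(p_y, p_x) ≈ 44.85°.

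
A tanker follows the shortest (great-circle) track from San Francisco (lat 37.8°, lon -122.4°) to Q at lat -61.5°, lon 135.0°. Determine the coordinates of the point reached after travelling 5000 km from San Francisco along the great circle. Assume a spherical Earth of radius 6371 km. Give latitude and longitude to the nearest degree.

Write both endpoints as unit vectors p₁, p₂ with components (cos φ cos λ, cos φ sin λ, sin φ).
The central angle between the endpoints is δ = arccos(p₁·p₂) ≈ 2.241 rad (128.4°). The total great-circle distance is δ·R ≈ 2.241 × 6371 ≈ 14275 km, so the target fraction is f = 5000/14275 ≈ 0.350.
Interpolate at f ≈ 0.350 with slerp weights a = sin((1−f)δ)/sin δ ≈ 1.267, b = sin(fδ)/sin δ ≈ 0.901.
p = a·p₁ + b·p₂ ≈ (-0.841, -0.541, -0.016); φ = arcsin(p_z) ≈ -0.89°, λ = atan2(p_y, p_x) ≈ -147.22°.

≈ lat -1°, lon -147°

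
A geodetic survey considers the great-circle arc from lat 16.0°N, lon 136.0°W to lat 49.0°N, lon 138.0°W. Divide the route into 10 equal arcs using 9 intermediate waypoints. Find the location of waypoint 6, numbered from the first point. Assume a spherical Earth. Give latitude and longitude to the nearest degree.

≈ lat 36°N, lon 137°W

From cos δ = sin φ₁ sin φ₂ + cos φ₁ cos φ₂ cos Δλ, the central angle is δ ≈ 0.577 rad (33.0°).
Interpolate at f = 6/10 with slerp weights a = sin((1−f)δ)/sin δ ≈ 0.419, b = sin(fδ)/sin δ ≈ 0.622.
p = a·p₁ + b·p₂ ≈ (-0.593, -0.553, 0.585); φ = arcsin(p_z) ≈ 35.80°, λ = atan2(p_y, p_x) ≈ -137.01°.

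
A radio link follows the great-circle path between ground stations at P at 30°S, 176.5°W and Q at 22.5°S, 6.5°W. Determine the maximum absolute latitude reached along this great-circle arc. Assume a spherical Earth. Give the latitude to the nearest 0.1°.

≈ 80.0°S

The great circle lies in the plane with unit normal n̂ = (p₁ × p₂)/|p₁ × p₂|.
Here n̂_z ≈ +0.173; the vertex latitude is φ_max = arccos|n̂_z| ≈ 80.0°.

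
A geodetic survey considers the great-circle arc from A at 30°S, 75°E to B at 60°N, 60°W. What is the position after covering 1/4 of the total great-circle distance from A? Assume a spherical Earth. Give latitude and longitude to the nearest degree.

≈ 0°N, 58°E

The haversine formula gives a central angle δ ≈ 2.403 rad (137.7°) between the endpoints.
Interpolate at f = 1/4 with slerp weights a = sin((1−f)δ)/sin δ ≈ 1.445, b = sin(fδ)/sin δ ≈ 0.839.
p = a·p₁ + b·p₂ ≈ (0.534, 0.846, 0.004); φ = arcsin(p_z) ≈ 0.24°, λ = atan2(p_y, p_x) ≈ 57.74°.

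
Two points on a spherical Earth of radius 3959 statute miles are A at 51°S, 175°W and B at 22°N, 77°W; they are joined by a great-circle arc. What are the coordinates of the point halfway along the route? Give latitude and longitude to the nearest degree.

Write both endpoints as unit vectors p₁, p₂ with components (cos φ cos λ, cos φ sin λ, sin φ).
The central angle between the endpoints is δ = arccos(p₁·p₂) ≈ 1.952 rad (111.9°).
Interpolate at f = 1/2 with slerp weights a = sin((1−f)δ)/sin δ ≈ 0.893, b = sin(fδ)/sin δ ≈ 0.893.
p = a·p₁ + b·p₂ ≈ (-0.373, -0.855, -0.359); φ = arcsin(p_z) ≈ -21.06°, λ = atan2(p_y, p_x) ≈ -113.58°.

≈ 21°S, 114°W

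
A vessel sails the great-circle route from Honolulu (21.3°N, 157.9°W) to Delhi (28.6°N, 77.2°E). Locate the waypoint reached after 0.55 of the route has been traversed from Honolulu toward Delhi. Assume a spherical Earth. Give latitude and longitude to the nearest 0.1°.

≈ 45.4°N, 135.3°E

The haversine formula gives a central angle δ ≈ 1.869 rad (107.1°) between the endpoints.
Interpolate at f = 0.55 with slerp weights a = sin((1−f)δ)/sin δ ≈ 0.780, b = sin(fδ)/sin δ ≈ 0.896.
p = a·p₁ + b·p₂ ≈ (-0.499, 0.494, 0.712); φ = arcsin(p_z) ≈ 45.42°, λ = atan2(p_y, p_x) ≈ 135.31°.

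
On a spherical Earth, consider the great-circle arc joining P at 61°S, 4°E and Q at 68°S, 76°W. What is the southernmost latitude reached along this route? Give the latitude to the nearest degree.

The great circle lies in the plane with unit normal n̂ = (p₁ × p₂)/|p₁ × p₂|.
Here n̂_z ≈ -0.332; the vertex latitude is φ_max = arccos|n̂_z| ≈ 70.6°.
Check via Clairaut: cos φ_max = |cos φ₁| · sin C = cos(61.0°)·sin(136.8°) ≈ 0.332, again giving ≈ 70.6°.

≈ 71°S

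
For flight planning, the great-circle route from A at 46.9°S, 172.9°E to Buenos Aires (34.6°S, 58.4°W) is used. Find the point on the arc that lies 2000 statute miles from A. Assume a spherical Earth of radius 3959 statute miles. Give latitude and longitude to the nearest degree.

≈ 63°S, 144°W

The haversine formula gives a central angle δ ≈ 1.508 rad (86.4°) between the endpoints. The total great-circle distance is δ·R ≈ 1.508 × 3959 ≈ 5969 mi, so the target fraction is f = 2000/5969 ≈ 0.335.
Interpolate at f ≈ 0.335 with slerp weights a = sin((1−f)δ)/sin δ ≈ 0.845, b = sin(fδ)/sin δ ≈ 0.485.
p = a·p₁ + b·p₂ ≈ (-0.363, -0.269, -0.892); φ = arcsin(p_z) ≈ -63.13°, λ = atan2(p_y, p_x) ≈ -143.53°.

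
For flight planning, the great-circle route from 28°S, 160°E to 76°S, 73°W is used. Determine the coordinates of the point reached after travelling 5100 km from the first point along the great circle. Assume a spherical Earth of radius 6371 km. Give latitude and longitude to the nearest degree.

Write both endpoints as unit vectors p₁, p₂ with components (cos φ cos λ, cos φ sin λ, sin φ).
The central angle between the endpoints is δ = arccos(p₁·p₂) ≈ 1.238 rad (70.9°). The total great-circle distance is δ·R ≈ 1.238 × 6371 ≈ 7885 km, so the target fraction is f = 5100/7885 ≈ 0.647.
Interpolate at f ≈ 0.647 with slerp weights a = sin((1−f)δ)/sin δ ≈ 0.448, b = sin(fδ)/sin δ ≈ 0.759.
p = a·p₁ + b·p₂ ≈ (-0.318, -0.040, -0.947); φ = arcsin(p_z) ≈ -71.30°, λ = atan2(p_y, p_x) ≈ -172.76°.

≈ 71°S, 173°W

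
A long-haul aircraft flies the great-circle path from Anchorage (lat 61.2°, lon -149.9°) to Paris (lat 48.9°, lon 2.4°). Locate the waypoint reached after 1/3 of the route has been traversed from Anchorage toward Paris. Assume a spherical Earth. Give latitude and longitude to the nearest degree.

≈ lat 80°, lon -105°

The haversine formula gives a central angle δ ≈ 1.181 rad (67.7°) between the endpoints.
Interpolate at f = 1/3 with slerp weights a = sin((1−f)δ)/sin δ ≈ 0.766, b = sin(fδ)/sin δ ≈ 0.415.
p = a·p₁ + b·p₂ ≈ (-0.047, -0.174, 0.984); φ = arcsin(p_z) ≈ 79.64°, λ = atan2(p_y, p_x) ≈ -105.10°.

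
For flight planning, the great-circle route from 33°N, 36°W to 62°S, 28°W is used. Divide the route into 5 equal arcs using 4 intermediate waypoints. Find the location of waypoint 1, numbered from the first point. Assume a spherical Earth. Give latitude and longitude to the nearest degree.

≈ 14°N, 35°W

Convert each endpoint to a unit vector on the sphere (x = cos φ cos λ, y = cos φ sin λ, z = sin φ).
The central angle between the endpoints is δ = arccos(p₁·p₂) ≈ 1.662 rad (95.2°).
Interpolate at f = 1/5 with slerp weights a = sin((1−f)δ)/sin δ ≈ 0.975, b = sin(fδ)/sin δ ≈ 0.328.
p = a·p₁ + b·p₂ ≈ (0.797, -0.553, 0.242); φ = arcsin(p_z) ≈ 13.99°, λ = atan2(p_y, p_x) ≈ -34.74°.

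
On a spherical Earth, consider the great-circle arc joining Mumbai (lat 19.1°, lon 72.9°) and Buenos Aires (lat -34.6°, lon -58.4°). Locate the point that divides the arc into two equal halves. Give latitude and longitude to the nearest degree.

≈ lat -18°, lon 16°

Convert each endpoint to a unit vector on the sphere (x = cos φ cos λ, y = cos φ sin λ, z = sin φ).
The central angle between the endpoints is δ = arccos(p₁·p₂) ≈ 2.345 rad (134.4°).
Interpolate at f = 1/2 with slerp weights a = sin((1−f)δ)/sin δ ≈ 1.289, b = sin(fδ)/sin δ ≈ 1.289.
p = a·p₁ + b·p₂ ≈ (0.914, 0.261, -0.310); φ = arcsin(p_z) ≈ -18.07°, λ = atan2(p_y, p_x) ≈ 15.91°.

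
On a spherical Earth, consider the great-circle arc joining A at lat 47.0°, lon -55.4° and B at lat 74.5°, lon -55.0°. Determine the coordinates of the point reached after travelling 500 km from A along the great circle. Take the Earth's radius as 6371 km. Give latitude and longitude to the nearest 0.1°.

From cos δ = sin φ₁ sin φ₂ + cos φ₁ cos φ₂ cos Δλ, the central angle is δ ≈ 0.480 rad (27.5°). The total great-circle distance is δ·R ≈ 0.480 × 6371 ≈ 3058 km, so the target fraction is f = 500/3058 ≈ 0.164.
Interpolate at f ≈ 0.164 with slerp weights a = sin((1−f)δ)/sin δ ≈ 0.846, b = sin(fδ)/sin δ ≈ 0.170.
p = a·p₁ + b·p₂ ≈ (0.354, -0.512, 0.783); φ = arcsin(p_z) ≈ 51.50°, λ = atan2(p_y, p_x) ≈ -55.37°.

≈ lat 51.5°, lon -55.4°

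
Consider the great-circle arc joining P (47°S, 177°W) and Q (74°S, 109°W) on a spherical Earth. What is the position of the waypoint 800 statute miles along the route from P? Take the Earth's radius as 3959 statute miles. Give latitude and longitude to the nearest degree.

Write both endpoints as unit vectors p₁, p₂ with components (cos φ cos λ, cos φ sin λ, sin φ).
The central angle between the endpoints is δ = arccos(p₁·p₂) ≈ 0.687 rad (39.3°). The total great-circle distance is δ·R ≈ 0.687 × 3959 ≈ 2718 mi, so the target fraction is f = 800/2718 ≈ 0.294.
Interpolate at f ≈ 0.294 with slerp weights a = sin((1−f)δ)/sin δ ≈ 0.735, b = sin(fδ)/sin δ ≈ 0.317.
p = a·p₁ + b·p₂ ≈ (-0.529, -0.109, -0.842); φ = arcsin(p_z) ≈ -57.32°, λ = atan2(p_y, p_x) ≈ -168.38°.

≈ (57°S, 168°W)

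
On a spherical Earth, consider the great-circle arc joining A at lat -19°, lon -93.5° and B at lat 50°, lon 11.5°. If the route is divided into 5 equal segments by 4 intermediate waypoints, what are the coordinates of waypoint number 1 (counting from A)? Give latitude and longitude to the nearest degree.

≈ lat -2°, lon -78°

The haversine formula gives a central angle δ ≈ 1.990 rad (114.0°) between the endpoints.
Interpolate at f = 1/5 with slerp weights a = sin((1−f)δ)/sin δ ≈ 1.094, b = sin(fδ)/sin δ ≈ 0.424.
p = a·p₁ + b·p₂ ≈ (0.204, -0.978, -0.031); φ = arcsin(p_z) ≈ -1.80°, λ = atan2(p_y, p_x) ≈ -78.22°.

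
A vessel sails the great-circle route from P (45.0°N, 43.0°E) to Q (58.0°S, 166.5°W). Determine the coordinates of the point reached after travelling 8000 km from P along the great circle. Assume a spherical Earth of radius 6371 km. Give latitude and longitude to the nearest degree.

Write both endpoints as unit vectors p₁, p₂ with components (cos φ cos λ, cos φ sin λ, sin φ).
The central angle between the endpoints is δ = arccos(p₁·p₂) ≈ 2.754 rad (157.8°). The total great-circle distance is δ·R ≈ 2.754 × 6371 ≈ 17545 km, so the target fraction is f = 8000/17545 ≈ 0.456.
Interpolate at f ≈ 0.456 with slerp weights a = sin((1−f)δ)/sin δ ≈ 2.638, b = sin(fδ)/sin δ ≈ 2.515.
p = a·p₁ + b·p₂ ≈ (0.068, 0.961, -0.267); φ = arcsin(p_z) ≈ -15.50°, λ = atan2(p_y, p_x) ≈ 85.93°.

≈ (16°S, 86°E)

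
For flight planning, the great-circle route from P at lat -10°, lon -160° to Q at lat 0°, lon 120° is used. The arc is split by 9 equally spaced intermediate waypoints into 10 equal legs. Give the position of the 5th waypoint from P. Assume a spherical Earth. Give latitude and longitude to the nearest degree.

Convert each endpoint to a unit vector on the sphere (x = cos φ cos λ, y = cos φ sin λ, z = sin φ).
The central angle between the endpoints is δ = arccos(p₁·p₂) ≈ 1.399 rad (80.2°).
Interpolate at f = 5/10 with slerp weights a = sin((1−f)δ)/sin δ ≈ 0.653, b = sin(fδ)/sin δ ≈ 0.653.
p = a·p₁ + b·p₂ ≈ (-0.931, 0.346, -0.113); φ = arcsin(p_z) ≈ -6.52°, λ = atan2(p_y, p_x) ≈ 159.63°.

≈ lat -7°, lon 160°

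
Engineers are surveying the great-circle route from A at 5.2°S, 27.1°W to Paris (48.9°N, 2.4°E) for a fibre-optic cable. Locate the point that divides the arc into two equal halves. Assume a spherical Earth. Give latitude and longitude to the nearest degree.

Convert each endpoint to a unit vector on the sphere (x = cos φ cos λ, y = cos φ sin λ, z = sin φ).
The central angle between the endpoints is δ = arccos(p₁·p₂) ≈ 1.045 rad (59.9°).
Interpolate at f = 1/2 with slerp weights a = sin((1−f)δ)/sin δ ≈ 0.577, b = sin(fδ)/sin δ ≈ 0.577.
p = a·p₁ + b·p₂ ≈ (0.891, -0.246, 0.383); φ = arcsin(p_z) ≈ 22.49°, λ = atan2(p_y, p_x) ≈ -15.44°.

≈ 22°N, 15°W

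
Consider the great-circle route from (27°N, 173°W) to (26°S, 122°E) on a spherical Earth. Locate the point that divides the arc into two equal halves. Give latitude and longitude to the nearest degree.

Convert each endpoint to a unit vector on the sphere (x = cos φ cos λ, y = cos φ sin λ, z = sin φ).
The central angle between the endpoints is δ = arccos(p₁·p₂) ≈ 1.431 rad (82.0°).
Interpolate at f = 1/2 with slerp weights a = sin((1−f)δ)/sin δ ≈ 0.662, b = sin(fδ)/sin δ ≈ 0.662.
p = a·p₁ + b·p₂ ≈ (-0.901, 0.433, 0.010); φ = arcsin(p_z) ≈ 0.59°, λ = atan2(p_y, p_x) ≈ 154.34°.

≈ (1°N, 154°E)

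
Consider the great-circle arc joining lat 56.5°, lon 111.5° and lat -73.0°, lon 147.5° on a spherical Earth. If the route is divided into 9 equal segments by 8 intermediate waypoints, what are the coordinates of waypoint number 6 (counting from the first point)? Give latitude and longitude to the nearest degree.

≈ lat -30°, lon 127°

The haversine formula gives a central angle δ ≈ 2.301 rad (131.8°) between the endpoints.
Interpolate at f = 6/9 with slerp weights a = sin((1−f)δ)/sin δ ≈ 0.931, b = sin(fδ)/sin δ ≈ 1.341.
p = a·p₁ + b·p₂ ≈ (-0.519, 0.689, -0.506); φ = arcsin(p_z) ≈ -30.39°, λ = atan2(p_y, p_x) ≈ 127.00°.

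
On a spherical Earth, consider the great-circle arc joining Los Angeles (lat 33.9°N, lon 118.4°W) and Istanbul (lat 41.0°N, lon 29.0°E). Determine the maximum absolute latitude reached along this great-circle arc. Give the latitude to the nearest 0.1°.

≈ 70.0°N

The great circle lies in the plane with unit normal n̂ = (p₁ × p₂)/|p₁ × p₂|.
Here n̂_z ≈ +0.342; the vertex latitude is φ_max = arccos|n̂_z| ≈ 70.0°.
Check via Clairaut: cos φ_max = |cos φ₁| · sin C = cos(33.9°)·sin(24.3°) ≈ 0.342, again giving ≈ 70.0°.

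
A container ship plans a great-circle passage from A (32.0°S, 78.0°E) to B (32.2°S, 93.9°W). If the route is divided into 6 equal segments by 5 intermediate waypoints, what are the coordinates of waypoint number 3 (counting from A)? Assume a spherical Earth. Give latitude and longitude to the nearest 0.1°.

The haversine formula gives a central angle δ ≈ 2.013 rad (115.3°) between the endpoints.
Interpolate at f = 3/6 with slerp weights a = sin((1−f)δ)/sin δ ≈ 0.935, b = sin(fδ)/sin δ ≈ 0.935.
p = a·p₁ + b·p₂ ≈ (0.111, -0.014, -0.994); φ = arcsin(p_z) ≈ -83.58°, λ = atan2(p_y, p_x) ≈ -7.06°.

≈ (83.6°S, 7.1°W)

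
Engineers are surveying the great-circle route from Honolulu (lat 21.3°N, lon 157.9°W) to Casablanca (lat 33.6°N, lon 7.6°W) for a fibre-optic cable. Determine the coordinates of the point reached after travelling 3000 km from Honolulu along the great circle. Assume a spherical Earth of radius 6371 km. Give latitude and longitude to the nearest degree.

Convert each endpoint to a unit vector on the sphere (x = cos φ cos λ, y = cos φ sin λ, z = sin φ).
The central angle between the endpoints is δ = arccos(p₁·p₂) ≈ 2.064 rad (118.2°). The total great-circle distance is δ·R ≈ 2.064 × 6371 ≈ 13147 km, so the target fraction is f = 3000/13147 ≈ 0.228.
Interpolate at f ≈ 0.228 with slerp weights a = sin((1−f)δ)/sin δ ≈ 1.135, b = sin(fδ)/sin δ ≈ 0.515.
p = a·p₁ + b·p₂ ≈ (-0.554, -0.454, 0.697); φ = arcsin(p_z) ≈ 44.20°, λ = atan2(p_y, p_x) ≈ -140.66°.

≈ lat 44°N, lon 141°W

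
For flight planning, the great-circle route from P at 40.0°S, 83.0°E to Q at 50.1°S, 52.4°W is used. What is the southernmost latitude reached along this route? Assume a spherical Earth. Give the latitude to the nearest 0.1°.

≈ 69.6°S

The great circle lies in the plane with unit normal n̂ = (p₁ × p₂)/|p₁ × p₂|.
Here n̂_z ≈ -0.349; the vertex latitude is φ_max = arccos|n̂_z| ≈ 69.6°.
Check via Clairaut: cos φ_max = |cos φ₁| · sin C = cos(40.0°)·sin(152.9°) ≈ 0.349, again giving ≈ 69.6°.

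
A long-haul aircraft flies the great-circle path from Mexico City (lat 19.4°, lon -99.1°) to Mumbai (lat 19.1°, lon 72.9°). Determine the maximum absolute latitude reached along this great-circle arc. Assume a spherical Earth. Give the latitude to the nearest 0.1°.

≈ 78.7°

The great circle lies in the plane with unit normal n̂ = (p₁ × p₂)/|p₁ × p₂|.
Here n̂_z ≈ +0.196; the vertex latitude is φ_max = arccos|n̂_z| ≈ 78.7°.
Check via Clairaut: cos φ_max = |cos φ₁| · sin C = cos(19.4°)·sin(12.0°) ≈ 0.196, again giving ≈ 78.7°.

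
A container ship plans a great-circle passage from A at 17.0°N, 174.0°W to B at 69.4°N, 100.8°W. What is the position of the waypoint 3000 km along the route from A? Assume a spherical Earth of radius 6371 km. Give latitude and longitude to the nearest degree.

≈ 42°N, 161°W

Write both endpoints as unit vectors p₁, p₂ with components (cos φ cos λ, cos φ sin λ, sin φ).
The central angle between the endpoints is δ = arccos(p₁·p₂) ≈ 1.191 rad (68.2°). The total great-circle distance is δ·R ≈ 1.191 × 6371 ≈ 7587 km, so the target fraction is f = 3000/7587 ≈ 0.395.
Interpolate at f ≈ 0.395 with slerp weights a = sin((1−f)δ)/sin δ ≈ 0.710, b = sin(fδ)/sin δ ≈ 0.489.
p = a·p₁ + b·p₂ ≈ (-0.707, -0.240, 0.665); φ = arcsin(p_z) ≈ 41.67°, λ = atan2(p_y, p_x) ≈ -161.27°.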